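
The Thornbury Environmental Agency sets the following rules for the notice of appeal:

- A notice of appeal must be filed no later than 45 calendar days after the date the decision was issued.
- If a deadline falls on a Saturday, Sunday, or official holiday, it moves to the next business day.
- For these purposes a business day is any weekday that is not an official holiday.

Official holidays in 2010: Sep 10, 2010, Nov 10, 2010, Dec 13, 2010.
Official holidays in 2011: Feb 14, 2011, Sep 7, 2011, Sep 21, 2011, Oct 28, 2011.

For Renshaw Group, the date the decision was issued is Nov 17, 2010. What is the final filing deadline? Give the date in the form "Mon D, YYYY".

Jan 3, 2011

From Nov 17, 2010, 45 calendar days later is Jan 1, 2011.
Jan 1, 2011 is a Saturday, so it moves to the next business day, Jan 3, 2011 (Monday).
Deadline: Jan 3, 2011.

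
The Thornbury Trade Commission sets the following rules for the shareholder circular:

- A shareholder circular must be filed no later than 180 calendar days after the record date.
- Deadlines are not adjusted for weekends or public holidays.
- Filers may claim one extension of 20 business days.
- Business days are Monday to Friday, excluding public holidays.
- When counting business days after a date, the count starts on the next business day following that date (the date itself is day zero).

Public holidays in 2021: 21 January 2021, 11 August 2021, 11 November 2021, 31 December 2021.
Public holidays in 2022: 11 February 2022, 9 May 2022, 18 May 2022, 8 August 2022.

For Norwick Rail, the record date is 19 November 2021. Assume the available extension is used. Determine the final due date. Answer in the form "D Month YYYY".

Trigger date 19 November 2021 + 180 calendar days = 18 May 2022.
18 May 2022 falls on a Wednesday. The rules make no weekend/holiday allowance, so it remains 18 May 2022.
Counting 20 further business days from 18 May 2022 reaches 15 June 2022.
No adjustment is made for weekends or holidays, so 15 June 2022 stands.
So the filing is due 15 June 2022.

15 June 2022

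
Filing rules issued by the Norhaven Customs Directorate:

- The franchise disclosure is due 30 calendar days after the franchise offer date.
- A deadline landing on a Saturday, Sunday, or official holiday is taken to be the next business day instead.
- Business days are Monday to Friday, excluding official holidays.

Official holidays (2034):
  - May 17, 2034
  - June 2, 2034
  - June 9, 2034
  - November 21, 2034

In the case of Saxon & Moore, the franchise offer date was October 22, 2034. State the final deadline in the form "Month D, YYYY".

Trigger date October 22, 2034 + 30 calendar days = November 21, 2034.
November 21, 2034 is a listed holiday; the next business day is November 22, 2034 (Wednesday).
Deadline: November 22, 2034.

November 22, 2034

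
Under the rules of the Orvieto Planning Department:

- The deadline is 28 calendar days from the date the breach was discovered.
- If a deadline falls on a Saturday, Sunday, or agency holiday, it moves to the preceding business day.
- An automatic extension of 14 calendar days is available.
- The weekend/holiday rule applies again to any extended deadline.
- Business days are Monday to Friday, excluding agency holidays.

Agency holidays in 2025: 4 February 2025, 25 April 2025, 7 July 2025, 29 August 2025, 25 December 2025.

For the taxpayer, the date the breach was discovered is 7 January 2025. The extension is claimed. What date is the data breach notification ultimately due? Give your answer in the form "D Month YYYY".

28 calendar days after 7 January 2025 is 4 February 2025.
4 February 2025 is a listed holiday, so it moves to the preceding business day, 3 February 2025 (Monday).
The 14-calendar-day extension moves the deadline from 3 February 2025 to 17 February 2025.
Since 17 February 2025 is a Monday and not a holiday, the date is unchanged.
Final deadline: 17 February 2025.

17 February 2025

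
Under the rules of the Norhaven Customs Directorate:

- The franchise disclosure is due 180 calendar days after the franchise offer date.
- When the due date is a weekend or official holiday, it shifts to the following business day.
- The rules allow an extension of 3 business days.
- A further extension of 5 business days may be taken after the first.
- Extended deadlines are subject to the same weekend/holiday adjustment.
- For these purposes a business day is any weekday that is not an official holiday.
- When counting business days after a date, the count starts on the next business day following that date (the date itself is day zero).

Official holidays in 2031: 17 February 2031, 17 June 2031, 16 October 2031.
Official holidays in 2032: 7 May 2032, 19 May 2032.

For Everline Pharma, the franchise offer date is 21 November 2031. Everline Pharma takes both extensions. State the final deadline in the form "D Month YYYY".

Adding 180 calendar days to 21 November 2031 gives 19 May 2032.
19 May 2032 is a listed holiday, so it moves to the next business day, 20 May 2032 (Thursday).
Counting 3 further business days from 20 May 2032 reaches 25 May 2032.
25 May 2032 (Tuesday) is already a business day.
The 5-business-day extension runs from 25 May 2032 to 1 June 2032.
1 June 2032 falls on a Tuesday, which is a business day, so no adjustment is needed.
The final due date is 1 June 2032.

1 June 2032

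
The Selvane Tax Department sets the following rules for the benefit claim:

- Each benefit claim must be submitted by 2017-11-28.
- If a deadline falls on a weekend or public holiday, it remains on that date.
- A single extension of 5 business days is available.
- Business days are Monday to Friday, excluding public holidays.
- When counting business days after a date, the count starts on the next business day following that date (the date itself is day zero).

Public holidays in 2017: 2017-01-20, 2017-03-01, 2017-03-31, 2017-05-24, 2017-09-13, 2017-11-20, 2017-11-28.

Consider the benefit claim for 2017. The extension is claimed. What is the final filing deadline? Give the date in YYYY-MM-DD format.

The statutory due date is 2017-11-28.
2017-11-28 falls on a Tuesday. The rules make no weekend/holiday allowance, so it remains 2017-11-28.
Counting 5 further business days from 2017-11-28 reaches 2017-12-05.
2017-12-05 falls on a Tuesday. The rules make no weekend/holiday allowance, so it remains 2017-12-05.
Deadline: 2017-12-05.

2017-12-05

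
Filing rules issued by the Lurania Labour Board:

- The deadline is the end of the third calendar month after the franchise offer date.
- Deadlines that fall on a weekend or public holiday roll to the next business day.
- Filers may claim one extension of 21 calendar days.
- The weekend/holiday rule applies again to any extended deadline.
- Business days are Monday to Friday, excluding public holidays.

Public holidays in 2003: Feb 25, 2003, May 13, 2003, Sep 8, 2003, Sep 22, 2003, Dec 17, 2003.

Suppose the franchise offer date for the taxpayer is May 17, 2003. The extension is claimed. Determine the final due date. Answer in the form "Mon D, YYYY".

Sep 23, 2003

3 months after May 17, 2003 falls in August 2003; the last day of that month is Aug 31, 2003.
Aug 31, 2003 is a Sunday; the next business day is Sep 1, 2003 (Monday).
With the 21-day extension, Sep 1, 2003 becomes Sep 22, 2003.
Sep 22, 2003 is a listed holiday; the next business day is Sep 23, 2003 (Tuesday).
So the filing is due Sep 23, 2003.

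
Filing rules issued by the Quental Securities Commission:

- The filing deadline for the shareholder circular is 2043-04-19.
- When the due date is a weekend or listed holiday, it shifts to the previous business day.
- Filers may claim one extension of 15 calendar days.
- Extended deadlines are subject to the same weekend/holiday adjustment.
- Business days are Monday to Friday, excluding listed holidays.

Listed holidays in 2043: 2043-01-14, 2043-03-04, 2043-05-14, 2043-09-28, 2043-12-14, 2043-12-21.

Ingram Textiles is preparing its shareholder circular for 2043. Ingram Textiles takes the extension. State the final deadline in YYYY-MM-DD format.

2043-05-01

The stated deadline is 2043-04-19.
2043-04-19 is a Sunday; the preceding business day is 2043-04-17 (Friday).
Applying the 15-calendar-day extension: 2043-04-17 + 15 days = 2043-05-02.
2043-05-02 is a Saturday, so it moves to the preceding business day, 2043-05-01 (Friday).
Deadline: 2043-05-01.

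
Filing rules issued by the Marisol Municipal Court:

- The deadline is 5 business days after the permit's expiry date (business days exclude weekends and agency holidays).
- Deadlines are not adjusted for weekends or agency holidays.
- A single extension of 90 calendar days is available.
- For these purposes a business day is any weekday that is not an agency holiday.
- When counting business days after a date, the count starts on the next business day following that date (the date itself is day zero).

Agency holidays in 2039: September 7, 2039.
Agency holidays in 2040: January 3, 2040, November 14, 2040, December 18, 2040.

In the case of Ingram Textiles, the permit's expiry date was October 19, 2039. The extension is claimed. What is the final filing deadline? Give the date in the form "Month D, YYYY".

Counting 5 business days after October 19, 2039 (skipping weekends and listed holidays) reaches October 26, 2039.
October 26, 2039 falls on a Wednesday. The rules make no weekend/holiday allowance, so it remains October 26, 2039.
Applying the 90-calendar-day extension: October 26, 2039 + 90 days = January 24, 2040.
January 24, 2040 is a Tuesday; no weekend or holiday adjustment applies.
So the filing is due January 24, 2040.

January 24, 2040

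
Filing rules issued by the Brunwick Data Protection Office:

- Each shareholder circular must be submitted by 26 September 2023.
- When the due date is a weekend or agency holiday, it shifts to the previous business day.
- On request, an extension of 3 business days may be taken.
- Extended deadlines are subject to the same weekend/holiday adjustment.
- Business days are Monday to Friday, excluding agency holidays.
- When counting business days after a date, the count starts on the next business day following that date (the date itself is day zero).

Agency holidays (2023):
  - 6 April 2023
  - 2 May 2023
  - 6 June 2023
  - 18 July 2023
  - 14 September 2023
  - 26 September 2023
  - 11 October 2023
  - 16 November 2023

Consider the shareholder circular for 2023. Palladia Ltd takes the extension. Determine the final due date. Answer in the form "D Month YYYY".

Start from the fixed due date, 26 September 2023.
26 September 2023 falls on a listed holiday. Rolling to the preceding business day gives 25 September 2023, a Monday.
The 3-business-day extension runs from 25 September 2023 to 29 September 2023.
29 September 2023 (Friday) is already a business day.
Final deadline: 29 September 2023.

29 September 2023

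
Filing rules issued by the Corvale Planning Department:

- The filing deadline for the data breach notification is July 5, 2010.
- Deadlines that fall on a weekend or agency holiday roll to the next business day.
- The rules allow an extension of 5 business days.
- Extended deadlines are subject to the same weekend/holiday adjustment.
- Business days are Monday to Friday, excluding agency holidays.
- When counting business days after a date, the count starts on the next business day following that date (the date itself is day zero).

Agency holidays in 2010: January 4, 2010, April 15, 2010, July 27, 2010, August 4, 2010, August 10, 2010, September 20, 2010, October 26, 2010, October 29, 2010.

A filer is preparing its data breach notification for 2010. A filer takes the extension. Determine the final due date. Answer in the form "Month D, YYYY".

July 12, 2010

The stated deadline is July 5, 2010.
July 5, 2010 falls on a Monday, which is a business day, so no adjustment is needed.
Applying the 5-business-day extension: 5 business days after July 5, 2010 is July 12, 2010.
July 12, 2010 is a Monday and not a listed holiday, so it stands.
Final deadline: July 12, 2010.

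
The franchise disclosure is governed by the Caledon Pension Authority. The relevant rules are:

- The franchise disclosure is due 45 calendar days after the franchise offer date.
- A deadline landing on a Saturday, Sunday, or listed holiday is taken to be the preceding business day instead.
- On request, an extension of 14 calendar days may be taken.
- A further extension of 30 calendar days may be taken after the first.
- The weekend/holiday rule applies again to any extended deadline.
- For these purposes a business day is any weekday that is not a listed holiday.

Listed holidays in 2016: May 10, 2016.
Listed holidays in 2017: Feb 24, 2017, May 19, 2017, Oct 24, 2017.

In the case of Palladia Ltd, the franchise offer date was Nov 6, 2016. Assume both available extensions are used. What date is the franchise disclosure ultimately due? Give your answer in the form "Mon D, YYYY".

From Nov 6, 2016, 45 calendar days later is Dec 21, 2016.
Dec 21, 2016 is a Wednesday and not a listed holiday, so it stands.
Applying the 14-calendar-day extension: Dec 21, 2016 + 14 days = Jan 4, 2017.
Jan 4, 2017 is a Wednesday and not a listed holiday, so it stands.
With the 30-day extension, Jan 4, 2017 becomes Feb 3, 2017.
Feb 3, 2017 falls on a Friday, which is a business day, so no adjustment is needed.
Deadline: Feb 3, 2017.

Feb 3, 2017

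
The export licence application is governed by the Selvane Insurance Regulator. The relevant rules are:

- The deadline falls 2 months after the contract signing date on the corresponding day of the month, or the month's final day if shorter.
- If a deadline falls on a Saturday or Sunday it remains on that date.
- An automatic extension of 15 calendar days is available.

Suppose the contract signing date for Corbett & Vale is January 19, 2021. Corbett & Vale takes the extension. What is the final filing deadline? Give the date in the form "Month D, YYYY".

2 months from January 19, 2021 is March 19, 2021.
March 19, 2021 falls on a Friday. The rules make no weekend/holiday allowance, so it remains March 19, 2021.
Add the 15 calendar-day extension to March 19, 2021: April 3, 2021.
No adjustment is made for weekends or holidays, so April 3, 2021 stands.
Deadline: April 3, 2021.

April 3, 2021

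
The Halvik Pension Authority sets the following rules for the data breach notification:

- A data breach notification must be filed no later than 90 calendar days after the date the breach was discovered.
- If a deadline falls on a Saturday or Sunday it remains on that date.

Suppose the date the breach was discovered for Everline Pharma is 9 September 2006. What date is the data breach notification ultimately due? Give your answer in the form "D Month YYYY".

From 9 September 2006, 90 calendar days later is 8 December 2006.
8 December 2006 is a Friday; no weekend or holiday adjustment applies.
Final deadline: 8 December 2006.

8 December 2006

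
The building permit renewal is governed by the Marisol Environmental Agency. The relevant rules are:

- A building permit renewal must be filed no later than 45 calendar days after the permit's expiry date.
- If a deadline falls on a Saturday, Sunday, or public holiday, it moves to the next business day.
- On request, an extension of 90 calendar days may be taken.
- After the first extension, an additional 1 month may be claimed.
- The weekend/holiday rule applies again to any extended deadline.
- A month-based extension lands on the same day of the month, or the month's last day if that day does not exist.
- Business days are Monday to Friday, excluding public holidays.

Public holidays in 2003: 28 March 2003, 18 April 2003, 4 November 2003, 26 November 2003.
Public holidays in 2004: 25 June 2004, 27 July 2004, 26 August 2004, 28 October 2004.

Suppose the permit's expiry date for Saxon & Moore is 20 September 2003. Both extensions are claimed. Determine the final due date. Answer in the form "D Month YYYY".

Adding 45 calendar days to 20 September 2003 gives 4 November 2003.
4 November 2003 is a listed holiday, so it moves to the next business day, 5 November 2003 (Wednesday).
Applying the 90-calendar-day extension: 5 November 2003 + 90 days = 3 February 2004.
Since 3 February 2004 is a Tuesday and not a holiday, the date is unchanged.
The 1 month extension carries 3 February 2004 to 3 March 2004.
3 March 2004 (Wednesday) is already a business day.
Final deadline: 3 March 2004.

3 March 2004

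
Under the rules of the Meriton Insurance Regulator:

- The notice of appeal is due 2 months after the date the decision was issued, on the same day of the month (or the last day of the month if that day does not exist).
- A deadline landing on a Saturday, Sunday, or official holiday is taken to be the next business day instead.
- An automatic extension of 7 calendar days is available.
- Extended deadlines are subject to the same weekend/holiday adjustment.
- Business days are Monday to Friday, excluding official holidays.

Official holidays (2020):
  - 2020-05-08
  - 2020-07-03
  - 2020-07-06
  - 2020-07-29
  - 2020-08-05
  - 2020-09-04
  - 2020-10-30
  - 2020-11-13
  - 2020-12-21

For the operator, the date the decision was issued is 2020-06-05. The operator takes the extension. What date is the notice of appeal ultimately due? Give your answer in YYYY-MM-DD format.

2020-08-13

Moving 2 months forward from 2020-06-05 on the corresponding day gives 2020-08-05.
2020-08-05 is a listed holiday, so it moves to the next business day, 2020-08-06 (Thursday).
Add the 7 calendar-day extension to 2020-08-06: 2020-08-13.
2020-08-13 is a Thursday and not a listed holiday, so it stands.
The final due date is 2020-08-13.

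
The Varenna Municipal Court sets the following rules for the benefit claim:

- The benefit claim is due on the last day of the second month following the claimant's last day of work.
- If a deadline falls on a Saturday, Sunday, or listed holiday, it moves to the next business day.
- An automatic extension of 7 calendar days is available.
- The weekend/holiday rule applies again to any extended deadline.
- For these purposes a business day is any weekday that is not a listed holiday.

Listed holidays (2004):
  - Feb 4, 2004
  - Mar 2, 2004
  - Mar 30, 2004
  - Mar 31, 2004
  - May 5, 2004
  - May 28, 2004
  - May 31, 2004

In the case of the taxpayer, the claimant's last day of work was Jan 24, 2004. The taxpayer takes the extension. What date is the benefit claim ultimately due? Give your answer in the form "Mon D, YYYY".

Apr 8, 2004

2 months after Jan 24, 2004 is March 2004; that month ends on Mar 31, 2004.
Mar 31, 2004 is a listed holiday; the next business day is Apr 1, 2004 (Thursday).
Add the 7 calendar-day extension to Apr 1, 2004: Apr 8, 2004.
Apr 8, 2004 is a Thursday and not a listed holiday, so it stands.
The final due date is Apr 8, 2004.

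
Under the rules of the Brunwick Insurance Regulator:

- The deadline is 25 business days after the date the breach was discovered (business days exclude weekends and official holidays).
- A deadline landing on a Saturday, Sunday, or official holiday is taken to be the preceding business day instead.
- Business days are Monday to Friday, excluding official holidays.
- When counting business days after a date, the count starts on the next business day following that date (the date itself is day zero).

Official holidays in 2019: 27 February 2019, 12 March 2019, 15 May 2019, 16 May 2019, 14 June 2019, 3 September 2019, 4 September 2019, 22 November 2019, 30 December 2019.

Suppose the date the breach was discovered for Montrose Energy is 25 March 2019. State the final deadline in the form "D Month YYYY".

Starting the day after 25 March 2019 and counting 25 business days lands on 29 April 2019.
29 April 2019 is a Monday and not a listed holiday, so it stands.
Final deadline: 29 April 2019.

29 April 2019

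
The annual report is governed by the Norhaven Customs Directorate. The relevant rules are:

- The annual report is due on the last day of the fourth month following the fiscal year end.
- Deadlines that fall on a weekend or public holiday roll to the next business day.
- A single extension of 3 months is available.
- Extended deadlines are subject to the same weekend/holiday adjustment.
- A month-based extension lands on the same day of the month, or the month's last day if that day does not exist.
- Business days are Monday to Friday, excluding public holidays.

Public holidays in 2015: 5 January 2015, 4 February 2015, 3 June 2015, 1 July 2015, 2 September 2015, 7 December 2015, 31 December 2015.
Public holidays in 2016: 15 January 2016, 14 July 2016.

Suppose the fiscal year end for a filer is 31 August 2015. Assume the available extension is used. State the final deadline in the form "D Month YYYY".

1 April 2016

The fourth month after 31 August 2015 is December 2015, whose last day is 31 December 2015.
Because 31 December 2015 is a listed holiday, the deadline becomes 1 January 2016 (Friday).
The 3 months extension carries 1 January 2016 to 1 April 2016.
1 April 2016 is a Friday and not a listed holiday, so it stands.
Deadline: 1 April 2016.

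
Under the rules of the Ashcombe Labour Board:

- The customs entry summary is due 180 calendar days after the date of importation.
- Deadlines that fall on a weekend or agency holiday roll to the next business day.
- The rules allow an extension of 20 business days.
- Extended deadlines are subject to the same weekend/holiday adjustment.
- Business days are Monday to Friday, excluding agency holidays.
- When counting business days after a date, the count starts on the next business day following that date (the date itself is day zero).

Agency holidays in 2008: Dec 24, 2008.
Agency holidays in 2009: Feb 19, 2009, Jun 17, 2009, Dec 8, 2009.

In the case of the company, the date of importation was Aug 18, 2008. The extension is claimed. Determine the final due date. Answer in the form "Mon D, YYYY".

Mar 17, 2009

Trigger date Aug 18, 2008 + 180 calendar days = Feb 14, 2009.
Feb 14, 2009 is a Saturday, so it moves to the next business day, Feb 16, 2009 (Monday).
The 20-business-day extension runs from Feb 16, 2009 to Mar 17, 2009.
Mar 17, 2009 (Tuesday) is already a business day.
Final deadline: Mar 17, 2009.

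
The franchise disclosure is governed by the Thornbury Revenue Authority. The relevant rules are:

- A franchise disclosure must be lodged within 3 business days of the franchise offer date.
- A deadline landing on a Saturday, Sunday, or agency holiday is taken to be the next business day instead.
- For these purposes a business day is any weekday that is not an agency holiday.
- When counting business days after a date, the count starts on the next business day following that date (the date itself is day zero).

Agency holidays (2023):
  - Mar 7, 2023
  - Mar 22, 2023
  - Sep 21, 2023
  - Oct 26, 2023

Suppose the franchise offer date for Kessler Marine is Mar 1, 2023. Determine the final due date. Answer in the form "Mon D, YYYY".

Mar 6, 2023

Starting the day after Mar 1, 2023 and counting 3 business days lands on Mar 6, 2023.
Since Mar 6, 2023 is a Monday and not a holiday, the date is unchanged.
The final due date is Mar 6, 2023.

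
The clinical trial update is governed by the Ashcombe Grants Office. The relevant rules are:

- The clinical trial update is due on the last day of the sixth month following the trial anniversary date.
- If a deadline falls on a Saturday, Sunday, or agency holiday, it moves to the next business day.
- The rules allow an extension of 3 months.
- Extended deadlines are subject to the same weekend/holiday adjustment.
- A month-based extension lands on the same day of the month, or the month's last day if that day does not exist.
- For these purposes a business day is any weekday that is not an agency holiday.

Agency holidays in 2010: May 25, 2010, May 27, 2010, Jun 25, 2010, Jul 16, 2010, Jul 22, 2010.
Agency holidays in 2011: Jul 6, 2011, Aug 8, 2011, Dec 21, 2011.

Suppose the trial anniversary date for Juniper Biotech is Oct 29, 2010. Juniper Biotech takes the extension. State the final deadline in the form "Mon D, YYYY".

6 months after Oct 29, 2010 falls in April 2011; the last day of that month is Apr 30, 2011.
Apr 30, 2011 is a Saturday, so it moves to the next business day, May 2, 2011 (Monday).
Add 3 months to May 2, 2011: Aug 2, 2011.
Aug 2, 2011 falls on a Tuesday, which is a business day, so no adjustment is needed.
The final due date is Aug 2, 2011.

Aug 2, 2011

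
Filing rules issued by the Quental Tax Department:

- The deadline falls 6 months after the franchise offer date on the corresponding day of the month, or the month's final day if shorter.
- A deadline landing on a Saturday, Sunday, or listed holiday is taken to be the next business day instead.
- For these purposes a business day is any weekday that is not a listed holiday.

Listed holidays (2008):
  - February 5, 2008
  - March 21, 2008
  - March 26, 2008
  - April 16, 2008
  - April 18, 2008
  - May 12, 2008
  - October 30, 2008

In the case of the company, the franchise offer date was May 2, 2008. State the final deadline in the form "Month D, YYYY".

6 months from May 2, 2008 is November 2, 2008.
Because November 2, 2008 is a Sunday, the deadline becomes November 3, 2008 (Monday).
So the filing is due November 3, 2008.

November 3, 2008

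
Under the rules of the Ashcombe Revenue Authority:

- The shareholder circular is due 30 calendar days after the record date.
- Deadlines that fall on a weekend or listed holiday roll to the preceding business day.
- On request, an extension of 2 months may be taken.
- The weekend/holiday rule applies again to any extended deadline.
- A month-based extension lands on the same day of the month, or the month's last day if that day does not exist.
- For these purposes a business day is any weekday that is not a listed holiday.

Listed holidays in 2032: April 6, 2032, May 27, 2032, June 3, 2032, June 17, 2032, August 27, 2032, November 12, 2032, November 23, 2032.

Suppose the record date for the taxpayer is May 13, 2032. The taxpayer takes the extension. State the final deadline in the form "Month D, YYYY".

August 11, 2032

From May 13, 2032, 30 calendar days later is June 12, 2032.
Because June 12, 2032 is a Saturday, the deadline becomes June 11, 2032 (Friday).
The 2 months extension carries June 11, 2032 to August 11, 2032.
Since August 11, 2032 is a Wednesday and not a holiday, the date is unchanged.
So the filing is due August 11, 2032.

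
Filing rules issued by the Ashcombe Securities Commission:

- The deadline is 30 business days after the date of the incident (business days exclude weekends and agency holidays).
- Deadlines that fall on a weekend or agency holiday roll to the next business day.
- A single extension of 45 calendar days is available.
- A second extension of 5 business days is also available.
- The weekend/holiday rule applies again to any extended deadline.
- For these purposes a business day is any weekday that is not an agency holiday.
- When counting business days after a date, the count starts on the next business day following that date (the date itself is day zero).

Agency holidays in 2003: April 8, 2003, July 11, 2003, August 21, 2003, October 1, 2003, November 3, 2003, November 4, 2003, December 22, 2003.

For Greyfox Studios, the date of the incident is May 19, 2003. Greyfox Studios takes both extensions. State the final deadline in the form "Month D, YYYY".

August 22, 2003

Counting 30 business days after May 19, 2003 (skipping weekends and listed holidays) reaches June 30, 2003.
June 30, 2003 falls on a Monday, which is a business day, so no adjustment is needed.
Applying the 45-calendar-day extension: June 30, 2003 + 45 days = August 14, 2003.
August 14, 2003 (Thursday) is already a business day.
Counting 5 further business days from August 14, 2003 reaches August 22, 2003.
Since August 22, 2003 is a Friday and not a holiday, the date is unchanged.
Final deadline: August 22, 2003.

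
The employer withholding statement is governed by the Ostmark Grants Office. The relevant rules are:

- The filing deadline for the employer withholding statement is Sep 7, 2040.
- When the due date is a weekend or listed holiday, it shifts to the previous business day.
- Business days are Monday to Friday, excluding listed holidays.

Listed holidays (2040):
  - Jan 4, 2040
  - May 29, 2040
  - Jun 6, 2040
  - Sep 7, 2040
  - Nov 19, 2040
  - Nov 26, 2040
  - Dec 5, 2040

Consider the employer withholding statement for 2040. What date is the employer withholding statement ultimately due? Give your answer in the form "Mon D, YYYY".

Sep 6, 2040

Start from the fixed due date, Sep 7, 2040.
Sep 7, 2040 is a listed holiday; the preceding business day is Sep 6, 2040 (Thursday).
Deadline: Sep 6, 2040.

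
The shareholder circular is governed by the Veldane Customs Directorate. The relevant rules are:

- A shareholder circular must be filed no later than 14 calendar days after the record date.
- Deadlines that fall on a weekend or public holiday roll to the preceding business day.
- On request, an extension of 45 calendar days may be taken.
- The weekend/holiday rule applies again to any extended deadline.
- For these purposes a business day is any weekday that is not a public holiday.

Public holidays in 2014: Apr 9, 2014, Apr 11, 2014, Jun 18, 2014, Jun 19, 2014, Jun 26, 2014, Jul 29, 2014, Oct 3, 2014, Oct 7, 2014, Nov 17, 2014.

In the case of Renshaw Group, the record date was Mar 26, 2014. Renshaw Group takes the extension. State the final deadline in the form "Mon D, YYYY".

14 calendar days after Mar 26, 2014 is Apr 9, 2014.
Because Apr 9, 2014 is a listed holiday, the deadline becomes Apr 8, 2014 (Tuesday).
With the 45-day extension, Apr 8, 2014 becomes May 23, 2014.
May 23, 2014 falls on a Friday, which is a business day, so no adjustment is needed.
Deadline: May 23, 2014.

May 23, 2014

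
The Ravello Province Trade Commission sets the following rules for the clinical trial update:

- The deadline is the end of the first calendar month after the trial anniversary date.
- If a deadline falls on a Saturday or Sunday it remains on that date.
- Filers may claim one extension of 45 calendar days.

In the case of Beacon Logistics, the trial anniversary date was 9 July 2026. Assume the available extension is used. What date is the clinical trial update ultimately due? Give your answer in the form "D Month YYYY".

1 month after 9 July 2026 falls in August 2026; the last day of that month is 31 August 2026.
31 August 2026 falls on a Monday. The rules make no weekend/holiday allowance, so it remains 31 August 2026.
With the 45-day extension, 31 August 2026 becomes 15 October 2026.
15 October 2026 is a Thursday; no weekend or holiday adjustment applies.
Final deadline: 15 October 2026.

15 October 2026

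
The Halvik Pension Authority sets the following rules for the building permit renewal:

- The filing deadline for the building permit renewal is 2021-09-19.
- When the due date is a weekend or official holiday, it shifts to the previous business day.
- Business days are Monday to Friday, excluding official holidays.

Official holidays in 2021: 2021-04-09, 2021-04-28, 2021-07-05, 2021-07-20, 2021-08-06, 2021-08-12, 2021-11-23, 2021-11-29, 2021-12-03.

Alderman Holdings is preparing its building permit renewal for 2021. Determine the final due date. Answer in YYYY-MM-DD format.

2021-09-17

The statutory due date is 2021-09-19.
2021-09-19 falls on a Sunday. Rolling to the preceding business day gives 2021-09-17, a Friday.
So the filing is due 2021-09-17.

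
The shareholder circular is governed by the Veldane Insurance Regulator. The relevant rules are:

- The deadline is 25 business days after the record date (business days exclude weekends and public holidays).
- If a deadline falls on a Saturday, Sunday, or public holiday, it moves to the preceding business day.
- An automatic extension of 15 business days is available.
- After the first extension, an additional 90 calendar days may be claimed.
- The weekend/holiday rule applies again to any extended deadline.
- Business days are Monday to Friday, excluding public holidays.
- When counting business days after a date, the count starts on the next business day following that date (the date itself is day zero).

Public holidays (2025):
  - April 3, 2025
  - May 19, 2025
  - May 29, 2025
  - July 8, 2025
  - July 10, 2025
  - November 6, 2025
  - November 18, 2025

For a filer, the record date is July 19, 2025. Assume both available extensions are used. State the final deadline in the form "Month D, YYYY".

December 11, 2025

25 business days after July 19, 2025, excluding weekends and holidays, is August 22, 2025.
August 22, 2025 is a Friday and not a listed holiday, so it stands.
Counting 15 further business days from August 22, 2025 reaches September 12, 2025.
September 12, 2025 is a Friday and not a listed holiday, so it stands.
The 90-calendar-day extension moves the deadline from September 12, 2025 to December 11, 2025.
Since December 11, 2025 is a Thursday and not a holiday, the date is unchanged.
Deadline: December 11, 2025.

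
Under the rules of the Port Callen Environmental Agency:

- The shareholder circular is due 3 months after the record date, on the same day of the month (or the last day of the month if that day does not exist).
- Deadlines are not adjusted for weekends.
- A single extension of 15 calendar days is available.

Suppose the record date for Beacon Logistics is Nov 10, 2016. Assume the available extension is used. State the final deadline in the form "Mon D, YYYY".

Feb 25, 2017

3 months after Nov 10, 2016, on the same day of the month, is Feb 10, 2017.
Feb 10, 2017 falls on a Friday. The rules make no weekend/holiday allowance, so it remains Feb 10, 2017.
With the 15-day extension, Feb 10, 2017 becomes Feb 25, 2017.
Feb 25, 2017 is a Saturday; no weekend or holiday adjustment applies.
The final due date is Feb 25, 2017.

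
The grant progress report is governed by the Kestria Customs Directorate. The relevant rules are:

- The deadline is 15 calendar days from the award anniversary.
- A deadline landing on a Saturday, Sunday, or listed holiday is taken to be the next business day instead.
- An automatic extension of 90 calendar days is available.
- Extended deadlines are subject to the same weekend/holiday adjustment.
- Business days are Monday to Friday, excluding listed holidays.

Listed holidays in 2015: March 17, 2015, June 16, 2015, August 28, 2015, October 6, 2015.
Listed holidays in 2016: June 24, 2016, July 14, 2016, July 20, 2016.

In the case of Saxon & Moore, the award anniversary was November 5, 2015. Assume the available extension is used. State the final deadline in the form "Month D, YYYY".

February 18, 2016

15 calendar days after November 5, 2015 is November 20, 2015.
November 20, 2015 is a Friday and not a listed holiday, so it stands.
Add the 90 calendar-day extension to November 20, 2015: February 18, 2016.
February 18, 2016 is a Thursday and not a listed holiday, so it stands.
Deadline: February 18, 2016.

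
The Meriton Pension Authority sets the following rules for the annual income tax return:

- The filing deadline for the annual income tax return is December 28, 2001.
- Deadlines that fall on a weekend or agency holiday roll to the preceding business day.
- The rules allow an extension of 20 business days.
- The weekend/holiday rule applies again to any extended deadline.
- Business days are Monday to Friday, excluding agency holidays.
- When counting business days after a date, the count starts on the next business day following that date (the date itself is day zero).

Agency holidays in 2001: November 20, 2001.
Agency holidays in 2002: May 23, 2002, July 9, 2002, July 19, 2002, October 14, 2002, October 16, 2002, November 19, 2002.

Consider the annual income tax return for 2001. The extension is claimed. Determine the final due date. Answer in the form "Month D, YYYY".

January 25, 2002

The statutory due date is December 28, 2001.
December 28, 2001 falls on a Friday, which is a business day, so no adjustment is needed.
The 20-business-day extension runs from December 28, 2001 to January 25, 2002.
Since January 25, 2002 is a Friday and not a holiday, the date is unchanged.
So the filing is due January 25, 2002.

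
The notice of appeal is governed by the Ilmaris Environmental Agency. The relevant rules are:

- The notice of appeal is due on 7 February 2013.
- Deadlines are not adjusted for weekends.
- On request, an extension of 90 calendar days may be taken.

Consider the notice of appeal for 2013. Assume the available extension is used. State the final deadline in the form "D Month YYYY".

The stated deadline is 7 February 2013.
7 February 2013 falls on a Thursday. The rules make no weekend/holiday allowance, so it remains 7 February 2013.
The 90-calendar-day extension moves the deadline from 7 February 2013 to 8 May 2013.
8 May 2013 falls on a Wednesday. The rules make no weekend/holiday allowance, so it remains 8 May 2013.
Final deadline: 8 May 2013.

8 May 2013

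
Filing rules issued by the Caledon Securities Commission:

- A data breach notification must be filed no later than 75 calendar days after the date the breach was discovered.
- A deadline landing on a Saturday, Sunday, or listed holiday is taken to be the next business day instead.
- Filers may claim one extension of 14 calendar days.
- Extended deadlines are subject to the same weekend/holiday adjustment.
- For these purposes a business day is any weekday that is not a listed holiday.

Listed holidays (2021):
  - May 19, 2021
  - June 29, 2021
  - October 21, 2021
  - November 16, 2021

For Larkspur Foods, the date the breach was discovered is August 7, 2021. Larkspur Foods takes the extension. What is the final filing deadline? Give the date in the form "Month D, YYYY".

November 5, 2021

Adding 75 calendar days to August 7, 2021 gives October 21, 2021.
Because October 21, 2021 is a listed holiday, the deadline becomes October 22, 2021 (Friday).
With the 14-day extension, October 22, 2021 becomes November 5, 2021.
November 5, 2021 falls on a Friday, which is a business day, so no adjustment is needed.
Final deadline: November 5, 2021.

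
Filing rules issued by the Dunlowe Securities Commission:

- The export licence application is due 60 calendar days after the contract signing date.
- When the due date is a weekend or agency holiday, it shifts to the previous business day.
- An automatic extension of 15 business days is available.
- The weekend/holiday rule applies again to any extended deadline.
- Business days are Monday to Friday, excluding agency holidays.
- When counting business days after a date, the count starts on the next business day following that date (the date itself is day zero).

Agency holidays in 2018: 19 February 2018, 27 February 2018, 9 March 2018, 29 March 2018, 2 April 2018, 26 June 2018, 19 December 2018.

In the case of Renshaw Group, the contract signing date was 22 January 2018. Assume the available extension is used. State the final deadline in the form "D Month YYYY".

17 April 2018

60 calendar days after 22 January 2018 is 23 March 2018.
23 March 2018 falls on a Friday, which is a business day, so no adjustment is needed.
Applying the 15-business-day extension: 15 business days after 23 March 2018 is 17 April 2018.
17 April 2018 falls on a Tuesday, which is a business day, so no adjustment is needed.
So the filing is due 17 April 2018.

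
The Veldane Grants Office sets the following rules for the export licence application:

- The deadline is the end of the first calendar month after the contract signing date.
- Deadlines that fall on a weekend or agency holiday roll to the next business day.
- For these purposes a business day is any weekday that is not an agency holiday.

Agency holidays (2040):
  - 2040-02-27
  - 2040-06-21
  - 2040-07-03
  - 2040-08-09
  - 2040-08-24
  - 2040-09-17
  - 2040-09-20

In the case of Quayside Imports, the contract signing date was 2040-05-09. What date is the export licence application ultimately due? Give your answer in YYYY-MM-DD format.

2040-07-02

1 month after 2040-05-09 falls in June 2040; the last day of that month is 2040-06-30.
2040-06-30 falls on a Saturday. Rolling to the next business day gives 2040-07-02, a Monday.
The final due date is 2040-07-02.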